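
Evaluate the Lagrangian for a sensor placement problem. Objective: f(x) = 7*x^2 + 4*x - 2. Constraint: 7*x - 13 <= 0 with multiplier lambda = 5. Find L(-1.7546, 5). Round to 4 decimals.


Step 1: Evaluate f(x).
f(-1.7546) = 7*(-1.7546)^2 + 4*(-1.7546) - 2 = 12.5319
Step 2: Evaluate g(x).
g(-1.7546) = 7*-1.7546 - 13 = -25.2822
Step 3: Compute Lagrangian.
L = 12.5319 + 5*-25.2822 = -113.8791


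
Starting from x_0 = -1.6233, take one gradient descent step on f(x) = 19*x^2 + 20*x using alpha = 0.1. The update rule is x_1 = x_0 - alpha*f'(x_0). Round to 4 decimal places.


We compute the gradient at x_0 and apply the update.
f'(x) = 38*x + 20
f'(-1.6233) = 38*-1.6233 + 20 = -41.6854
x_1 = -1.6233 - 0.1*-41.6854 = 2.5452


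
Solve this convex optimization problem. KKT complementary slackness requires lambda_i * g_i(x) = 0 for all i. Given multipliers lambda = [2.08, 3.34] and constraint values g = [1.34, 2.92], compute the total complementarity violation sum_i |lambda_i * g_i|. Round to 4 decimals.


KKT complementary slackness check:
lambda_1 * g_1 = 2.08 * 1.34 = 2.7872
lambda_2 * g_2 = 3.34 * 2.92 = 9.7528
Total violation = 2.7872 + 9.7528 = 12.54


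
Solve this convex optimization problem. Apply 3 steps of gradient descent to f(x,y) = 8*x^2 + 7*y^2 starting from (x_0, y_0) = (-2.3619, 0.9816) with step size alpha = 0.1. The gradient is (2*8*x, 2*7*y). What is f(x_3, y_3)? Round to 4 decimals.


Gradient descent on f(x,y) = 8*x^2 + 7*y^2.
Starting point: (-2.3619, 0.9816), alpha = 0.1
Step 1: grad_x = 2*8*-2.3619 = -37.7904, grad_y = 2*7*0.9816 = 13.7424
  x_1 = -2.3619 - 0.1*-37.7904 = 1.4171
  y_1 = 0.9816 - 0.1*13.7424 = -0.3926
Step 2: grad_x = 2*8*1.4171 = 22.6742, grad_y = 2*7*-0.3926 = -5.497
  x_2 = 1.4171 - 0.1*22.6742 = -0.8503
  y_2 = -0.3926 - 0.1*-5.497 = 0.1571
Step 3: grad_x = 2*8*-0.8503 = -13.6045, grad_y = 2*7*0.1571 = 2.1988
  x_3 = -0.8503 - 0.1*-13.6045 = 0.5102
  y_3 = 0.1571 - 0.1*2.1988 = -0.0628
f(0.5102, -0.0628) = 8*0.5102^2 + 7*(-0.0628)^2 = 2.1098


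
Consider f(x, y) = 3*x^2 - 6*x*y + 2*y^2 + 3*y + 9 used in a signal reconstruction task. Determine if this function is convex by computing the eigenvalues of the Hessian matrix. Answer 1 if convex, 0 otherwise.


The Hessian of f(x,y) = 3*x^2 - 6*x*y + 2*y^2 + 3*y + 9 is:
H = [[6, -6], [-6, 4]]
Trace = 6 + 4 = 10
Determinant = 6*4 - (-6)^2 = -12
Discriminant = (10)^2 - 4*-12 = 148.0
Eigenvalues: lambda_1 = -1.0828, lambda_2 = 11.0828
The function is not convex.

0


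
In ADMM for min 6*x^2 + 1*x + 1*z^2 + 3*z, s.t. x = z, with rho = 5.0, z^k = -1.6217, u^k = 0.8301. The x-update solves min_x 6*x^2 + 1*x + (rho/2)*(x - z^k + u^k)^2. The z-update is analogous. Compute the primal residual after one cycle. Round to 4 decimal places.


ADMM iteration with rho = 5.0, z^k = -1.6217, u^k = 0.8301
Step 1: x-update.
Minimize 6*x^2 + 1*x + (5.0/2)*(x + 1.6217 + 0.8301)^2
FOC: (2*6 + 5.0)*x = -1 + 5.0*(-1.6217 - 0.8301)
x^{k+1} = -0.7799
Step 2: z-update.
Minimize 1*z^2 + 3*z + (5.0/2)*(-0.7799 - z + 0.8301)^2
FOC: (2*1 + 5.0)*z = -3 + 5.0*(-0.7799 + 0.8301)
z^{k+1} = -0.3927
Step 3: u-update.
u^{k+1} = 0.8301 - 0.7799 + 0.3927 = 0.4429
Step 4: Primal residual = |-0.7799 + 0.3927| = 0.3872


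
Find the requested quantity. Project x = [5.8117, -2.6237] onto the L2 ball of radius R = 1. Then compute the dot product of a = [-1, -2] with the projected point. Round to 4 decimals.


Step 1: Compute ||x|| (intermediates to 6 decimals).
||x|| = sqrt(5.8117^2 + (-2.6237)^2) = 6.376493
Step 2: Project.
Since ||x|| > R, scale = R/||x|| = 1/6.376493 = 0.156826, proj(x) = scale * x
proj(x) = [0.911426, -0.411464]
Step 3: Dot product.
a^T * proj(x) = -1*0.911426 - 2*(-0.411464) = -0.0885


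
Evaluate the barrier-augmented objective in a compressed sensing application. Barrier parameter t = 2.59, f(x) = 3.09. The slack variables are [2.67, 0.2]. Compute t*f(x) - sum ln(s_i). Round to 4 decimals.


Step 1: Compute log-barrier.
ln values: [0.9821, -1.6094]
phi = -(0.9821 - 1.6094) = 0.6274
Step 2: Compute augmented objective.
t*f(x) = 2.59*3.09 = 8.0031
Total = 8.0031 + 0.6274 = 8.6305


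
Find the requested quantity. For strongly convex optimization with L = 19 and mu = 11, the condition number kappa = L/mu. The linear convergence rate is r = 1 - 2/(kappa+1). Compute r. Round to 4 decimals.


Step 1: Compute the condition number.
kappa = L/mu = 19/11 = 1.7273
Step 2: Compute the convergence rate.
r = 1 - 2/(kappa + 1) = 1 - 2*mu/(L + mu) = (L - mu)/(L + mu) = 8/30 = 0.2667


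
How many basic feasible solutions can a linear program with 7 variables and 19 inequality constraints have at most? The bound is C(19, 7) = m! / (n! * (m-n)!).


Each vertex corresponds to some choice of n active constraints out of m, so the number of vertices is at most C(m, n) = m! / (n!(m-n)!).
m = 19, n = 7
Numerator: 19 * 18 * 17 * 16 * 15 * 14 * 13
Denominator: 7! = 5040
C(19, 7) = 50388


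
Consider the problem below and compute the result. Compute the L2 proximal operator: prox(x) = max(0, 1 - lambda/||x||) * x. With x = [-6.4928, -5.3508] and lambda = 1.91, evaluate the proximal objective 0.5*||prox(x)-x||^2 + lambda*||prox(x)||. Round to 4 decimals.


Step 1: Compute ||x||.
||x|| = 8.4135
Step 2: Compute scaling factor.
scale = max(0, 1 - 1.91/8.4135) = 0.773
Step 3: prox(x) = [-5.0188, -4.1361]
||prox(x)|| = 6.5035
Step 4: Proximal objective.
0.5*||prox-x||^2 = 1.8241
lambda*||prox|| = 12.4217
Total = 14.2458


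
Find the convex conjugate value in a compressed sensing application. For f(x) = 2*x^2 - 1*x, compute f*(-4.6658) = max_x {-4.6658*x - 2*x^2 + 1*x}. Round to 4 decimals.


f*(y) = sup_x {y*x - a*x^2 - b*x} = sup_x {(y-b)*x - a*x^2}
FOC: (y - b) - 2a*x = 0 => x* = (y - b)/(2a)
x* = (-4.6658 + 1)/(2*2) = -0.9165
f*(-4.6658) = (y-b)^2/(4a) = (-4.6658 + 1)^2/(4*2)
= 13.4381/8 = 1.6798


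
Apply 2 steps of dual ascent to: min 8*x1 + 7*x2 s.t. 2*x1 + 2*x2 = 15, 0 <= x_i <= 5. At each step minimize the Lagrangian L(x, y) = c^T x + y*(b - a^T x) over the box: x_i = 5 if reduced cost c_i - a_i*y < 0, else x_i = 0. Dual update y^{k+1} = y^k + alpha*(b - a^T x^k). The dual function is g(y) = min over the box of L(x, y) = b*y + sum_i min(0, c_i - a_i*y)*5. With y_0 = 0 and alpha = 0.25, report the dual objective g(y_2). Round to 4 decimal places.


Dual ascent for LP: min 8*x1 + 7*x2, 2*x1 + 2*x2 = 15, 0 <= x_i <= 5
Step 1: y^k = 0.0, reduced costs: (8.0, 7.0)
  x^k = (0.0, 0.0), subgradient = b - a^T x = 15.0
  y^{k+1} = 0.0 + 0.25*15.0 = 3.75
Step 2: y^k = 3.75, reduced costs: (0.5, -0.5)
  x^k = (0.0, 5.0), subgradient = b - a^T x = 5.0
  y^{k+1} = 3.75 + 0.25*5.0 = 5.0
Dual objective at y_2 = 5.0: reduced costs (-2.0, -3.0), box minimizer x = (5.0, 5.0)
g(y_2) = b*y + (c1 - a1*y)*x1 + (c2 - a2*y)*x2 = 15*5.0 + (-2.0)*5.0 + (-3.0)*5.0 = 75.0 - 10.0 - 15.0 = 50.0


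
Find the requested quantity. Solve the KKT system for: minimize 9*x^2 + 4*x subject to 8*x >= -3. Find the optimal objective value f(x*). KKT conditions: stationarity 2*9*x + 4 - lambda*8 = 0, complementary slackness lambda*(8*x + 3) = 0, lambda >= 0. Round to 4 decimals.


Step 1: Try lambda = 0 (constraint inactive).
Stationarity: 2*9*x + 4 = 0
x* = -4/(2*9) = -2/9 = -0.2222 (rounded; the exact value -2/9 is used below)
Check constraint: 8*-0.2222 = -1.7776 >= -3 -- satisfied.
Step 2: Compute optimal value.
f(x*) = 9*(-2/9)^2 + 4*(-2/9) = -0.4444


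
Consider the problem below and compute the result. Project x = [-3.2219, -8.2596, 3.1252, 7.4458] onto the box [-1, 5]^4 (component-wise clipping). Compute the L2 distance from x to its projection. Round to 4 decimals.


Project each component onto [-1, 5].
clip(-3.2219) = -1.0, clip(-8.2596) = -1.0, clip(3.1252) = 3.1252, clip(7.4458) = 5.0
Projection = [-1.0, -1.0, 3.1252, 5.0]
Squared diffs: [4.9368, 52.7018, 0.0, 5.9819]
Distance = sqrt(63.6205) = 7.9763


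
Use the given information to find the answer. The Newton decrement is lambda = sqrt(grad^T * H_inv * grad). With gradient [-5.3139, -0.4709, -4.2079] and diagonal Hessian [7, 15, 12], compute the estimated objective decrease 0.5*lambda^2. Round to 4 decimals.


Step 1: H is diagonal, so H^(-1) * g = [-0.7591, -0.0314, -0.3507].
Step 2: g^T H^(-1) g = sum_i g_i^2 / H_ii
  = (-5.3139)^2/7 + (-0.4709)^2/15 + (-4.2079)^2/12
  = 4.0339 + 0.0148 + 1.4755 = 5.5243
Step 3: Objective decrease = 0.5 * g^T H^(-1) g = 2.7621


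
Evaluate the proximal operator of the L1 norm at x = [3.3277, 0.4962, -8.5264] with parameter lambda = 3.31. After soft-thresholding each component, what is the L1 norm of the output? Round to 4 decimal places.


Soft-thresholding with lambda = 3.31:
prox(3.3277) = sign(3.3277)*max(|3.3277| - 3.31, 0) = 0.0177
prox(0.4962) = sign(0.4962)*max(|0.4962| - 3.31, 0) = 0.0
prox(-8.5264) = sign(-8.5264)*max(|-8.5264| - 3.31, 0) = -5.2164
prox(x) = [0.0177, 0.0, -5.2164]
||prox(x)||_1 = 0.0177 + 0.0 + 5.2164 = 5.2341


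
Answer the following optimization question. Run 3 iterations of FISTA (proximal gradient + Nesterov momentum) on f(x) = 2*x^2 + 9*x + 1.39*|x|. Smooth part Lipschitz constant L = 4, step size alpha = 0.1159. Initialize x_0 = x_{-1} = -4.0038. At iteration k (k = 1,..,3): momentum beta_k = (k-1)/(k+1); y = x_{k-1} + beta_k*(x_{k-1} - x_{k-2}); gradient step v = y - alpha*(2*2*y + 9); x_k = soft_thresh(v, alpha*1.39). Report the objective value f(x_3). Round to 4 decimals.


FISTA on f(x) = 2*x^2 + 9*x + 1.39*|x|
L = 4, alpha = 0.1159
Iteration 1: beta = 0.0, y = -4.0038 + 0.0*(-4.0038 + 4.0038) = -4.0038
  grad(y) = -7.0152, v = y - alpha*grad = -3.1907
  prox(v) = soft_thresh(-3.1907, 0.1611) = -3.0296
Iteration 2: beta = 0.3333, y = -3.0296 + 0.3333*(-3.0296 + 4.0038) = -2.7049
  grad(y) = -1.8197, v = y - alpha*grad = -2.494
  prox(v) = soft_thresh(-2.494, 0.1611) = -2.3329
Iteration 3: beta = 0.5, y = -2.3329 + 0.5*(-2.3329 + 3.0296) = -1.9846
  grad(y) = 1.0618, v = y - alpha*grad = -2.1076
  prox(v) = soft_thresh(-2.1076, 0.1611) = -1.9465
f(x_3) = 2*(-1.9465)^2 + 9*(-1.9465) + 1.39*|-1.9465| = -7.2351


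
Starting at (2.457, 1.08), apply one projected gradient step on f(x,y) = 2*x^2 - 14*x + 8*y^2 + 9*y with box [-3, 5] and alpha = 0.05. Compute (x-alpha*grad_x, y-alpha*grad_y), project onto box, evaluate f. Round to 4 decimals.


Step 1: Compute gradient at (2.457, 1.08).
grad_x = 2*2*2.457 - 14 = -4.172
grad_y = 2*8*1.08 + 9 = 26.28
Step 2: Gradient step.
x_raw = 2.457 - 0.05*-4.172 = 2.6656
y_raw = 1.08 - 0.05*26.28 = -0.234
Step 3: Project onto [-3, 5].
x_proj = clip(2.6656) = 2.6656
y_proj = clip(-0.234) = -0.234
Step 4: Evaluate f.
f(2.6656, -0.234) = -24.7755


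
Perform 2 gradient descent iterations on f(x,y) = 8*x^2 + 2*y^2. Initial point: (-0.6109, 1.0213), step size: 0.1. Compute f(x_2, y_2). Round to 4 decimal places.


Gradient descent on f(x,y) = 8*x^2 + 2*y^2.
Starting point: (-0.6109, 1.0213), alpha = 0.1
Step 1: grad_x = 2*8*-0.6109 = -9.7744, grad_y = 2*2*1.0213 = 4.0852
  x_1 = -0.6109 - 0.1*-9.7744 = 0.3665
  y_1 = 1.0213 - 0.1*4.0852 = 0.6128
Step 2: grad_x = 2*8*0.3665 = 5.8646, grad_y = 2*2*0.6128 = 2.4511
  x_2 = 0.3665 - 0.1*5.8646 = -0.2199
  y_2 = 0.6128 - 0.1*2.4511 = 0.3677
f(-0.2199, 0.3677) = 8*(-0.2199)^2 + 2*0.3677^2 = 0.6573


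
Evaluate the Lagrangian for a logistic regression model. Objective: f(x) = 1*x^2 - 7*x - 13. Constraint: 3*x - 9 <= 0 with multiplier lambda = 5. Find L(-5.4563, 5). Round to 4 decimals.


Step 1: Evaluate f(x).
f(-5.4563) = 1*(-5.4563)^2 - 7*(-5.4563) - 13 = 54.9653
Step 2: Evaluate g(x).
g(-5.4563) = 3*-5.4563 - 9 = -25.3689
Step 3: Compute Lagrangian.
L = 54.9653 + 5*-25.3689 = -71.8792


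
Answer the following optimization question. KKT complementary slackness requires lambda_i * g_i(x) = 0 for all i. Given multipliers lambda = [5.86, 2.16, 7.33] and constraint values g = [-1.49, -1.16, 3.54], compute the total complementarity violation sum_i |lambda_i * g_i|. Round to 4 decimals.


KKT complementary slackness check:
lambda_1 * g_1 = 5.86 * -1.49 = -8.7314
lambda_2 * g_2 = 2.16 * -1.16 = -2.5056
lambda_3 * g_3 = 7.33 * 3.54 = 25.9482
Total violation = 8.7314 + 2.5056 + 25.9482 = 37.1852


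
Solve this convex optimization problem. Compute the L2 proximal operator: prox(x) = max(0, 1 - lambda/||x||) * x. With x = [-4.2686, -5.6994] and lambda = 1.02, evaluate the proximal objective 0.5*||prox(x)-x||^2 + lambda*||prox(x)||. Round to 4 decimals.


Step 1: Compute ||x||.
||x|| = 7.1207
Step 2: Compute scaling factor.
scale = max(0, 1 - 1.02/7.1207) = 0.8568
Step 3: prox(x) = [-3.6571, -4.883]
||prox(x)|| = 6.1007
Step 4: Proximal objective.
0.5*||prox-x||^2 = 0.5202
lambda*||prox|| = 6.2227
Total = 6.7429


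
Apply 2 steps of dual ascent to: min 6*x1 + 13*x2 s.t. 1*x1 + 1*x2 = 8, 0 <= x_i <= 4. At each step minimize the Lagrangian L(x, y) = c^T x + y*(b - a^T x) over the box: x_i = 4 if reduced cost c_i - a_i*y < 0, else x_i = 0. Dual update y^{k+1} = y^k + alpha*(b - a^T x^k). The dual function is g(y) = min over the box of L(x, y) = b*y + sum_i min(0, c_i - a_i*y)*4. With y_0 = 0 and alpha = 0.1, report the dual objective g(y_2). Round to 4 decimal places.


Dual ascent for LP: min 6*x1 + 13*x2, 1*x1 + 1*x2 = 8, 0 <= x_i <= 4
Step 1: y^k = 0.0, reduced costs: (6.0, 13.0)
  x^k = (0.0, 0.0), subgradient = b - a^T x = 8.0
  y^{k+1} = 0.0 + 0.1*8.0 = 0.8
Step 2: y^k = 0.8, reduced costs: (5.2, 12.2)
  x^k = (0.0, 0.0), subgradient = b - a^T x = 8.0
  y^{k+1} = 0.8 + 0.1*8.0 = 1.6
Dual objective at y_2 = 1.6: reduced costs (4.4, 11.4), box minimizer x = (0.0, 0.0)
g(y_2) = b*y + (c1 - a1*y)*x1 + (c2 - a2*y)*x2 = 8*1.6 + 4.4*0.0 + 11.4*0.0 = 12.8 + 0.0 + 0.0 = 12.8


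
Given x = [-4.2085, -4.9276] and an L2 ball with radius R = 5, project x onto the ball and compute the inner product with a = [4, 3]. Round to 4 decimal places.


Step 1: Compute ||x|| (intermediates to 6 decimals).
||x|| = sqrt((-4.2085)^2 + (-4.9276)^2) = 6.480179
Step 2: Project.
Since ||x|| > R, scale = R/||x|| = 5/6.480179 = 0.771584, proj(x) = scale * x
proj(x) = [-3.247211, -3.802057]
Step 3: Dot product.
a^T * proj(x) = 4*(-3.247211) + 3*(-3.802057) = -24.395


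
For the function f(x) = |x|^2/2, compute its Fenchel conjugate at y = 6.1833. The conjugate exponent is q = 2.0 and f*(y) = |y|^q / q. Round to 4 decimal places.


The conjugate exponent q satisfies 1/p + 1/q = 1.
p = 2, so q = 2/(2 - 1) = 2.0
|y|^q = 6.1833^2.0 = 38.2332
f*(6.1833) = 38.2332 / 2.0 = 19.1166


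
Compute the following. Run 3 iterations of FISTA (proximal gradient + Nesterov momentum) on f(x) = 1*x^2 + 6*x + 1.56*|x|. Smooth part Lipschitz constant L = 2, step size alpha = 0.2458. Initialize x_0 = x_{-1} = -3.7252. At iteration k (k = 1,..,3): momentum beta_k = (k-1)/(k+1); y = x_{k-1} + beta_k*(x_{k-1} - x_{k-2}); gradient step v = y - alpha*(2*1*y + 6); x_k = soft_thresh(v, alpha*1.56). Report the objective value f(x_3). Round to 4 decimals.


FISTA on f(x) = 1*x^2 + 6*x + 1.56*|x|
L = 2, alpha = 0.2458
Iteration 1: beta = 0.0, y = -3.7252 + 0.0*(-3.7252 + 3.7252) = -3.7252
  grad(y) = -1.4504, v = y - alpha*grad = -3.3687
  prox(v) = soft_thresh(-3.3687, 0.3834) = -2.9852
Iteration 2: beta = 0.3333, y = -2.9852 + 0.3333*(-2.9852 + 3.7252) = -2.7386
  grad(y) = 0.5228, v = y - alpha*grad = -2.8671
  prox(v) = soft_thresh(-2.8671, 0.3834) = -2.4837
Iteration 3: beta = 0.5, y = -2.4837 + 0.5*(-2.4837 + 2.9852) = -2.2329
  grad(y) = 1.5343, v = y - alpha*grad = -2.61
  prox(v) = soft_thresh(-2.61, 0.3834) = -2.2265
f(x_3) = 1*(-2.2265)^2 + 6*(-2.2265) + 1.56*|-2.2265| = -4.9284


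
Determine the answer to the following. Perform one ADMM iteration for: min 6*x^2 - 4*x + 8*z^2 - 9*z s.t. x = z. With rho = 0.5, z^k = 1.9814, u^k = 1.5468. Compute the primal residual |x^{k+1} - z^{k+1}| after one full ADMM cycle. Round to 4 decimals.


ADMM iteration with rho = 0.5, z^k = 1.9814, u^k = 1.5468
Step 1: x-update.
Minimize 6*x^2 - 4*x + (0.5/2)*(x - 1.9814 + 1.5468)^2
FOC: (2*6 + 0.5)*x = 4 + 0.5*(1.9814 - 1.5468)
x^{k+1} = 0.3374
Step 2: z-update.
Minimize 8*z^2 - 9*z + (0.5/2)*(0.3374 - z + 1.5468)^2
FOC: (2*8 + 0.5)*z = 9 + 0.5*(0.3374 + 1.5468)
z^{k+1} = 0.6026
Step 3: u-update.
u^{k+1} = 1.5468 + 0.3374 - 0.6026 = 1.2816
Step 4: Primal residual = |0.3374 - 0.6026| = 0.2652


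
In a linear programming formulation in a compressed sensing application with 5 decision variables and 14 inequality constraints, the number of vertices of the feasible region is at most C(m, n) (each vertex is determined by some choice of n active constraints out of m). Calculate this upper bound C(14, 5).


Each vertex corresponds to some choice of n active constraints out of m, so the number of vertices is at most C(m, n) = m! / (n!(m-n)!).
m = 14, n = 5
Numerator: 14 * 13 * 12 * 11 * 10
Denominator: 5! = 120
C(14, 5) = 2002


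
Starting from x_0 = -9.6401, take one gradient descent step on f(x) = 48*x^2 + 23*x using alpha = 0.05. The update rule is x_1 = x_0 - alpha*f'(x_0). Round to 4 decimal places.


We compute the gradient at x_0 and apply the update.
f'(x) = 96*x + 23
f'(-9.6401) = 96*-9.6401 + 23 = -902.4496
x_1 = -9.6401 - 0.05*-902.4496 = 35.4824


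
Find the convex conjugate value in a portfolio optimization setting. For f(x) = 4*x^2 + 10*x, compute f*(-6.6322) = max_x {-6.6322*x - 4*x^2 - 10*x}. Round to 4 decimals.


f*(y) = sup_x {y*x - a*x^2 - b*x} = sup_x {(y-b)*x - a*x^2}
FOC: (y - b) - 2a*x = 0 => x* = (y - b)/(2a)
x* = (-6.6322 - 10)/(2*4) = -2.079
f*(-6.6322) = (y-b)^2/(4a) = (-6.6322 - 10)^2/(4*4)
= 276.6301/16 = 17.2894


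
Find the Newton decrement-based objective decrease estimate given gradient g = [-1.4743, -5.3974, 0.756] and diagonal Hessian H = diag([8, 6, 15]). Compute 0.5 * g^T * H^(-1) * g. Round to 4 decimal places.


Step 1: H is diagonal, so H^(-1) * g = [-0.1843, -0.8996, 0.0504].
Step 2: g^T H^(-1) g = sum_i g_i^2 / H_ii
  = (-1.4743)^2/8 + (-5.3974)^2/6 + (0.756)^2/15
  = 0.2717 + 4.8553 + 0.0381 = 5.1651
Step 3: Objective decrease = 0.5 * g^T H^(-1) g = 2.5826


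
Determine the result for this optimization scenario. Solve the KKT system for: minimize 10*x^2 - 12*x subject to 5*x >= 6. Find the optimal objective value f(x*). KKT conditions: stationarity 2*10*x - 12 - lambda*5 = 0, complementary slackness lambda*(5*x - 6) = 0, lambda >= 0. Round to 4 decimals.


Step 1: Try lambda = 0 (constraint inactive).
x_unc = 12/(2*10) = 0.6
Check: 5*0.6 = 3.0 < 6 -- violated!
Step 2: Constraint must be active: 5*x = 6
x* = 6/5 = 1.2
lambda = (2*10*1.2 - 12)/5 = 2.4
Step 3: Compute optimal value.
f(x*) = 10*1.2^2 - 12*1.2 = 0.0


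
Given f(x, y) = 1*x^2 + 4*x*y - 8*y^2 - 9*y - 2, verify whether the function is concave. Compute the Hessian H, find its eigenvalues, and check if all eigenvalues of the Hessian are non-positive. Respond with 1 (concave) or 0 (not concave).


The Hessian of f(x,y) = 1*x^2 + 4*x*y - 8*y^2 - 9*y - 2 is:
H = [[2, 4], [4, -16]]
Trace = 2 - 16 = -14
Determinant = 2*-16 - (4)^2 = -48
Discriminant = (-14)^2 - 4*-48 = 388.0
Eigenvalues: lambda_1 = -16.8489, lambda_2 = 2.8489
The function is not concave.

0


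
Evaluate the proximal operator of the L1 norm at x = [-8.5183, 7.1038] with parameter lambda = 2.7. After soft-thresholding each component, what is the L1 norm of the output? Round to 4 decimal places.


Soft-thresholding with lambda = 2.7:
prox(-8.5183) = sign(-8.5183)*max(|-8.5183| - 2.7, 0) = -5.8183
prox(7.1038) = sign(7.1038)*max(|7.1038| - 2.7, 0) = 4.4038
prox(x) = [-5.8183, 4.4038]
||prox(x)||_1 = 5.8183 + 4.4038 = 10.2221


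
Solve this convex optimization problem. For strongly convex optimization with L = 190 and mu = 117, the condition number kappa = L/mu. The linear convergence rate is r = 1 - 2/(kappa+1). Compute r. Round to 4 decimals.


Step 1: Compute the condition number.
kappa = L/mu = 190/117 = 1.6239
Step 2: Compute the convergence rate.
r = 1 - 2/(kappa + 1) = 1 - 2*mu/(L + mu) = (L - mu)/(L + mu) = 73/307 = 0.2378


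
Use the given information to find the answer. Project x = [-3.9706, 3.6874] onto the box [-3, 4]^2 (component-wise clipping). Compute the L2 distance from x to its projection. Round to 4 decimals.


Project each component onto [-3, 4].
clip(-3.9706) = -3.0, clip(3.6874) = 3.6874
Projection = [-3.0, 3.6874]
Squared diffs: [0.9421, 0.0]
Distance = sqrt(0.9421) = 0.9706


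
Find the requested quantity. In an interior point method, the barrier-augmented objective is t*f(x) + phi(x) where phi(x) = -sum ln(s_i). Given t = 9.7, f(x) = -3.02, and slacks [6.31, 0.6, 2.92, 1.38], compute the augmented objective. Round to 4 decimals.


Step 1: Compute log-barrier.
ln values: [1.8421, -0.5108, 1.0716, 0.3221]
phi = -(1.8421 - 0.5108 + 1.0716 + 0.3221) = -2.725
Step 2: Compute augmented objective.
t*f(x) = 9.7*-3.02 = -29.294
Total = -29.294 - 2.725 = -32.019


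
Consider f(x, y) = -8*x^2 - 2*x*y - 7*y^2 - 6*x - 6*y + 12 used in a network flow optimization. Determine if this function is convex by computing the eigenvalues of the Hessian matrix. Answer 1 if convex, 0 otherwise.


The Hessian of f(x,y) = -8*x^2 - 2*x*y - 7*y^2 - 6*x - 6*y + 12 is:
H = [[-16, -2], [-2, -14]]
Trace = -16 - 14 = -30
Determinant = -16*-14 - (-2)^2 = 220
Discriminant = (-30)^2 - 4*220 = 20.0
Eigenvalues: lambda_1 = -17.2361, lambda_2 = -12.7639
The function is not convex.

0


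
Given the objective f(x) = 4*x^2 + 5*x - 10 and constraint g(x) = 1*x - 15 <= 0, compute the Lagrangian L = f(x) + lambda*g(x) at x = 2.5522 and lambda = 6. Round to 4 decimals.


Step 1: Evaluate f(x).
f(2.5522) = 4*2.5522^2 + 5*2.5522 - 10 = 28.8159
Step 2: Evaluate g(x).
g(2.5522) = 1*2.5522 - 15 = -12.4478
Step 3: Compute Lagrangian.
L = 28.8159 + 6*-12.4478 = -45.8709


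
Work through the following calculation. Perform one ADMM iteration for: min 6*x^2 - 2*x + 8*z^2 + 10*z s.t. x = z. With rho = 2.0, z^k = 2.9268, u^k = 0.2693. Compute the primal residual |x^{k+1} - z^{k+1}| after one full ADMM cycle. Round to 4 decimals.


ADMM iteration with rho = 2.0, z^k = 2.9268, u^k = 0.2693
Step 1: x-update.
Minimize 6*x^2 - 2*x + (2.0/2)*(x - 2.9268 + 0.2693)^2
FOC: (2*6 + 2.0)*x = 2 + 2.0*(2.9268 - 0.2693)
x^{k+1} = 0.5225
Step 2: z-update.
Minimize 8*z^2 + 10*z + (2.0/2)*(0.5225 - z + 0.2693)^2
FOC: (2*8 + 2.0)*z = -10 + 2.0*(0.5225 + 0.2693)
z^{k+1} = -0.4676
Step 3: u-update.
u^{k+1} = 0.2693 + 0.5225 + 0.4676 = 1.2594
Step 4: Primal residual = |0.5225 + 0.4676| = 0.9901


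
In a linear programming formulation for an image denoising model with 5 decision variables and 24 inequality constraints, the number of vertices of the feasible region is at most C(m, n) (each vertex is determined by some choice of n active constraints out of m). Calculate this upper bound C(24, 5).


Each vertex corresponds to some choice of n active constraints out of m, so the number of vertices is at most C(m, n) = m! / (n!(m-n)!).
m = 24, n = 5
Numerator: 24 * 23 * 22 * 21 * 20
Denominator: 5! = 120
C(24, 5) = 42504


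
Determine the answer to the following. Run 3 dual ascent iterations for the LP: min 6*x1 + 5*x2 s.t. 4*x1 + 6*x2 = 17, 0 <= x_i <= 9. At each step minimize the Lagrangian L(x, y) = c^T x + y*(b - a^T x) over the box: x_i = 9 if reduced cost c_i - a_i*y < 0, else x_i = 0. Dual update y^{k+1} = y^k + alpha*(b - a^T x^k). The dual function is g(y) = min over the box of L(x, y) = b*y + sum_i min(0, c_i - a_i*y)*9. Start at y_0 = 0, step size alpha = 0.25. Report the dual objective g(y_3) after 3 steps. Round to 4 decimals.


Dual ascent for LP: min 6*x1 + 5*x2, 4*x1 + 6*x2 = 17, 0 <= x_i <= 9
Step 1: y^k = 0.0, reduced costs: (6.0, 5.0)
  x^k = (0.0, 0.0), subgradient = b - a^T x = 17.0
  y^{k+1} = 0.0 + 0.25*17.0 = 4.25
Step 2: y^k = 4.25, reduced costs: (-11.0, -20.5)
  x^k = (9.0, 9.0), subgradient = b - a^T x = -73.0
  y^{k+1} = 4.25 + 0.25*-73.0 = -14.0
Step 3: y^k = -14.0, reduced costs: (62.0, 89.0)
  x^k = (0.0, 0.0), subgradient = b - a^T x = 17.0
  y^{k+1} = -14.0 + 0.25*17.0 = -9.75
Dual objective at y_3 = -9.75: reduced costs (45.0, 63.5), box minimizer x = (0.0, 0.0)
g(y_3) = b*y + (c1 - a1*y)*x1 + (c2 - a2*y)*x2 = 17*(-9.75) + 45.0*0.0 + 63.5*0.0 = -165.75 + 0.0 + 0.0 = -165.75


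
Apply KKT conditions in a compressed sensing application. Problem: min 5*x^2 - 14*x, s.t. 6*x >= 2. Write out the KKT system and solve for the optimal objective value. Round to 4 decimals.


Step 1: Try lambda = 0 (constraint inactive).
Stationarity: 2*5*x - 14 = 0
x* = 14/(2*5) = 1.4
Check constraint: 6*1.4 = 8.4 >= 2 -- satisfied.
Step 2: Compute optimal value.
f(x*) = 5*1.4^2 - 14*1.4 = -9.8


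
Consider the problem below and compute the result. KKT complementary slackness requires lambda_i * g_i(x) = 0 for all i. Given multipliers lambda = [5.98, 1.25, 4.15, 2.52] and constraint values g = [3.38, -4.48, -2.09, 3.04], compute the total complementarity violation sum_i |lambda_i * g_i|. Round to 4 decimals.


KKT complementary slackness check:
lambda_1 * g_1 = 5.98 * 3.38 = 20.2124
lambda_2 * g_2 = 1.25 * -4.48 = -5.6
lambda_3 * g_3 = 4.15 * -2.09 = -8.6735
lambda_4 * g_4 = 2.52 * 3.04 = 7.6608
Total violation = 20.2124 + 5.6 + 8.6735 + 7.6608 = 42.1467


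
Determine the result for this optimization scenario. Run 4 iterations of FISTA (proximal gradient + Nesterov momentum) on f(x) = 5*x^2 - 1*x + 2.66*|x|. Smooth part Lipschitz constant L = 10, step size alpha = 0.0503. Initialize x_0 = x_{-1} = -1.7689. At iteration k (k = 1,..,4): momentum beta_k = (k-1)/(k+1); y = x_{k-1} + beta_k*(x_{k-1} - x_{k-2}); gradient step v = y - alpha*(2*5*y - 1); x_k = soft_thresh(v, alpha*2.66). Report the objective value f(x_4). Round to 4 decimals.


FISTA on f(x) = 5*x^2 - 1*x + 2.66*|x|
L = 10, alpha = 0.0503
Iteration 1: beta = 0.0, y = -1.7689 + 0.0*(-1.7689 + 1.7689) = -1.7689
  grad(y) = -18.689, v = y - alpha*grad = -0.8288
  prox(v) = soft_thresh(-0.8288, 0.1338) = -0.695
Iteration 2: beta = 0.3333, y = -0.695 + 0.3333*(-0.695 + 1.7689) = -0.3371
  grad(y) = -4.3709, v = y - alpha*grad = -0.1172
  prox(v) = soft_thresh(-0.1172, 0.1338) = 0.0
Iteration 3: beta = 0.5, y = 0.0 + 0.5*(0.0 + 0.695) = 0.3475
  grad(y) = 2.4752, v = y - alpha*grad = 0.223
  prox(v) = soft_thresh(0.223, 0.1338) = 0.0892
Iteration 4: beta = 0.6, y = 0.0892 + 0.6*(0.0892 - 0.0) = 0.1428
  grad(y) = 0.4275, v = y - alpha*grad = 0.1212
  prox(v) = soft_thresh(0.1212, 0.1338) = 0.0
f(x_4) = 5*0.0^2 - 1*0.0 + 2.66*|0.0| = 0.0


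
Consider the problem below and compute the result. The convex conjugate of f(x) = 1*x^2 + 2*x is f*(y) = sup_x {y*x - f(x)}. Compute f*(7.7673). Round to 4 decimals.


f*(y) = sup_x {y*x - a*x^2 - b*x} = sup_x {(y-b)*x - a*x^2}
FOC: (y - b) - 2a*x = 0 => x* = (y - b)/(2a)
x* = (7.7673 - 2)/(2*1) = 2.8837
f*(7.7673) = (y-b)^2/(4a) = (7.7673 - 2)^2/(4*1)
= 33.2617/4 = 8.3154


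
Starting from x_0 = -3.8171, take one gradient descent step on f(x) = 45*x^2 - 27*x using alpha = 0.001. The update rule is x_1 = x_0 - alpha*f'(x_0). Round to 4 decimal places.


We compute the gradient at x_0 and apply the update.
f'(x) = 90*x - 27
f'(-3.8171) = 90*-3.8171 - 27 = -370.539
x_1 = -3.8171 - 0.001*-370.539 = -3.4466


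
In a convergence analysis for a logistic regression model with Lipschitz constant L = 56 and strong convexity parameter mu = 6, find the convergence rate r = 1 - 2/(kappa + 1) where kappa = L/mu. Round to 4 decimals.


Step 1: Compute the condition number.
kappa = L/mu = 56/6 = 9.3333
Step 2: Compute the convergence rate.
r = 1 - 2/(kappa + 1) = 1 - 2*mu/(L + mu) = (L - mu)/(L + mu) = 50/62 = 0.8065


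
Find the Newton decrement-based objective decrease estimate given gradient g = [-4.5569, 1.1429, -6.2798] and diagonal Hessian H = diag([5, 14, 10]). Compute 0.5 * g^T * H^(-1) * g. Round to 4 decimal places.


Step 1: H is diagonal, so H^(-1) * g = [-0.9114, 0.0816, -0.628].
Step 2: g^T H^(-1) g = sum_i g_i^2 / H_ii
  = (-4.5569)^2/5 + (1.1429)^2/14 + (-6.2798)^2/10
  = 4.1531 + 0.0933 + 3.9436 = 8.19
Step 3: Objective decrease = 0.5 * g^T H^(-1) g = 4.095


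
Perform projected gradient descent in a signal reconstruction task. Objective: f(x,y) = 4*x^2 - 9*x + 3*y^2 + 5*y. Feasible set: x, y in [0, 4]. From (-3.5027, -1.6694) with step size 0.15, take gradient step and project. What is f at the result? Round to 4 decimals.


Step 1: Compute gradient at (-3.5027, -1.6694).
grad_x = 2*4*-3.5027 - 9 = -37.0216
grad_y = 2*3*-1.6694 + 5 = -5.0164
Step 2: Gradient step.
x_raw = -3.5027 - 0.15*-37.0216 = 2.0505
y_raw = -1.6694 - 0.15*-5.0164 = -0.9169
Step 3: Project onto [0, 4].
x_proj = clip(2.0505) = 2.0505
y_proj = clip(-0.9169) = 0.0
Step 4: Evaluate f.
f(2.0505, 0.0) = -1.636


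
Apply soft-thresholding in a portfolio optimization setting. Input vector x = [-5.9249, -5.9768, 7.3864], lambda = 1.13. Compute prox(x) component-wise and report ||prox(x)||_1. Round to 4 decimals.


Soft-thresholding with lambda = 1.13:
prox(-5.9249) = sign(-5.9249)*max(|-5.9249| - 1.13, 0) = -4.7949
prox(-5.9768) = sign(-5.9768)*max(|-5.9768| - 1.13, 0) = -4.8468
prox(7.3864) = sign(7.3864)*max(|7.3864| - 1.13, 0) = 6.2564
prox(x) = [-4.7949, -4.8468, 6.2564]
||prox(x)||_1 = 4.7949 + 4.8468 + 6.2564 = 15.8981


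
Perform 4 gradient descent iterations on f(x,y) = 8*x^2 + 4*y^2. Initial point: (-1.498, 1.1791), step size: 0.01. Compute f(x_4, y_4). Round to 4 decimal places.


Gradient descent on f(x,y) = 8*x^2 + 4*y^2.
Starting point: (-1.498, 1.1791), alpha = 0.01
Step 1: grad_x = 2*8*-1.498 = -23.968, grad_y = 2*4*1.1791 = 9.4328
  x_1 = -1.498 - 0.01*-23.968 = -1.2583
  y_1 = 1.1791 - 0.01*9.4328 = 1.0848
Step 2: grad_x = 2*8*-1.2583 = -20.1331, grad_y = 2*4*1.0848 = 8.6782
  x_2 = -1.2583 - 0.01*-20.1331 = -1.057
  y_2 = 1.0848 - 0.01*8.6782 = 0.998
Step 3: grad_x = 2*8*-1.057 = -16.9118, grad_y = 2*4*0.998 = 7.9839
  x_3 = -1.057 - 0.01*-16.9118 = -0.8879
  y_3 = 0.998 - 0.01*7.9839 = 0.9182
Step 4: grad_x = 2*8*-0.8879 = -14.2059, grad_y = 2*4*0.9182 = 7.3452
  x_4 = -0.8879 - 0.01*-14.2059 = -0.7458
  y_4 = 0.9182 - 0.01*7.3452 = 0.8447
f(-0.7458, 0.8447) = 8*(-0.7458)^2 + 4*0.8447^2 = 7.3039


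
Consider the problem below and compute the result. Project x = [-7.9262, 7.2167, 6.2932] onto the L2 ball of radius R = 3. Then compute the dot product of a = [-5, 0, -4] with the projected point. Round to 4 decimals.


Step 1: Compute ||x|| (intermediates to 6 decimals).
||x|| = sqrt((-7.9262)^2 + 7.2167^2 + 6.2932^2) = 12.430196
Step 2: Project.
Since ||x|| > R, scale = R/||x|| = 3/12.430196 = 0.241348, proj(x) = scale * x
proj(x) = [-1.912973, 1.741736, 1.518851]
Step 3: Dot product.
a^T * proj(x) = -5*(-1.912973) + 0*1.741736 - 4*1.518851 = 3.4895


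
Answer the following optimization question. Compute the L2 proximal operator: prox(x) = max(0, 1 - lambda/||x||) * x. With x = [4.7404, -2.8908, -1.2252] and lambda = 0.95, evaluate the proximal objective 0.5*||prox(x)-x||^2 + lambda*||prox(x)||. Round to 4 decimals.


Step 1: Compute ||x||.
||x|| = 5.6859
Step 2: Compute scaling factor.
scale = max(0, 1 - 0.95/5.6859) = 0.8329
Step 3: prox(x) = [3.9484, -2.4078, -1.0205]
||prox(x)|| = 4.7359
Step 4: Proximal objective.
0.5*||prox-x||^2 = 0.4513
lambda*||prox|| = 4.4991
Total = 4.9503


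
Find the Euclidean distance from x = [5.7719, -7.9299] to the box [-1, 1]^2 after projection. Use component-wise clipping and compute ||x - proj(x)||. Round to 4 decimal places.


Project each component onto [-1, 1].
clip(5.7719) = 1.0, clip(-7.9299) = -1.0
Projection = [1.0, -1.0]
Squared diffs: [22.771, 48.0235]
Distance = sqrt(70.7945) = 8.4139


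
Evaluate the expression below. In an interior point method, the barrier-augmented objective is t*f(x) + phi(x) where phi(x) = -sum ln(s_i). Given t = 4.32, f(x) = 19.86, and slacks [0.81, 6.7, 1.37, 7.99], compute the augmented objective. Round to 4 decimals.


Step 1: Compute log-barrier.
ln values: [-0.2107, 1.9021, 0.3148, 2.0782]
phi = -(-0.2107 + 1.9021 + 0.3148 + 2.0782) = -4.0844
Step 2: Compute augmented objective.
t*f(x) = 4.32*19.86 = 85.7952
Total = 85.7952 - 4.0844 = 81.7108


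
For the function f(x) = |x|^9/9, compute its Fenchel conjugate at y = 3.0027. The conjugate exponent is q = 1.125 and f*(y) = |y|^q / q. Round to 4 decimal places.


The conjugate exponent q satisfies 1/p + 1/q = 1.
p = 9, so q = 9/(9 - 1) = 1.125
|y|^q = 3.0027^1.125 = 3.4451
f*(3.0027) = 3.4451 / 1.125 = 3.0623


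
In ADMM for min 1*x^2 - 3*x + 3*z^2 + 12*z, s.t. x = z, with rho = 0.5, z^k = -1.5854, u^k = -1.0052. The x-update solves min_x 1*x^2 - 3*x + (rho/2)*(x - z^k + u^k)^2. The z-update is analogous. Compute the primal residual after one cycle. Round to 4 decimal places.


ADMM iteration with rho = 0.5, z^k = -1.5854, u^k = -1.0052
Step 1: x-update.
Minimize 1*x^2 - 3*x + (0.5/2)*(x + 1.5854 - 1.0052)^2
FOC: (2*1 + 0.5)*x = 3 + 0.5*(-1.5854 + 1.0052)
x^{k+1} = 1.084
Step 2: z-update.
Minimize 3*z^2 + 12*z + (0.5/2)*(1.084 - z - 1.0052)^2
FOC: (2*3 + 0.5)*z = -12 + 0.5*(1.084 - 1.0052)
z^{k+1} = -1.8401
Step 3: u-update.
u^{k+1} = -1.0052 + 1.084 + 1.8401 = 1.9189
Step 4: Primal residual = |1.084 + 1.8401| = 2.9241


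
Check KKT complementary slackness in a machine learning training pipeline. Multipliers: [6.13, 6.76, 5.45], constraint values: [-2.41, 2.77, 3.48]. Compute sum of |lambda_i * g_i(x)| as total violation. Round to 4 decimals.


KKT complementary slackness check:
lambda_1 * g_1 = 6.13 * -2.41 = -14.7733
lambda_2 * g_2 = 6.76 * 2.77 = 18.7252
lambda_3 * g_3 = 5.45 * 3.48 = 18.966
Total violation = 14.7733 + 18.7252 + 18.966 = 52.4645


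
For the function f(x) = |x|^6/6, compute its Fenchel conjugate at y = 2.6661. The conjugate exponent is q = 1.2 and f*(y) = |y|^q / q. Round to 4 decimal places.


The conjugate exponent q satisfies 1/p + 1/q = 1.
p = 6, so q = 6/(6 - 1) = 1.2
|y|^q = 2.6661^1.2 = 3.2438
f*(2.6661) = 3.2438 / 1.2 = 2.7032


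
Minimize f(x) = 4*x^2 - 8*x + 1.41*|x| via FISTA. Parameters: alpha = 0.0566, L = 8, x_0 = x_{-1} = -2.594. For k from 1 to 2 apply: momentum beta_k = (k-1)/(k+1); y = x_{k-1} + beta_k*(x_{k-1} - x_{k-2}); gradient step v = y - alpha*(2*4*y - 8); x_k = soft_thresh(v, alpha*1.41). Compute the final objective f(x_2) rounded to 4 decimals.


FISTA on f(x) = 4*x^2 - 8*x + 1.41*|x|
L = 8, alpha = 0.0566
Iteration 1: beta = 0.0, y = -2.594 + 0.0*(-2.594 + 2.594) = -2.594
  grad(y) = -28.752, v = y - alpha*grad = -0.9666
  prox(v) = soft_thresh(-0.9666, 0.0798) = -0.8868
Iteration 2: beta = 0.3333, y = -0.8868 + 0.3333*(-0.8868 + 2.594) = -0.3178
  grad(y) = -10.5422, v = y - alpha*grad = 0.2789
  prox(v) = soft_thresh(0.2789, 0.0798) = 0.1991
f(x_2) = 4*0.1991^2 - 8*0.1991 + 1.41*|0.1991| = -1.1535


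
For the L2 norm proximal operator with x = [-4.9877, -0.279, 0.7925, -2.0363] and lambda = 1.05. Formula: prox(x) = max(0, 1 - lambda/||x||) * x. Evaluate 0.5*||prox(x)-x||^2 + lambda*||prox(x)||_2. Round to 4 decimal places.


Step 1: Compute ||x||.
||x|| = 5.4525
Step 2: Compute scaling factor.
scale = max(0, 1 - 1.05/5.4525) = 0.8074
Step 3: prox(x) = [-4.0272, -0.2253, 0.6399, -1.6442]
||prox(x)|| = 4.4025
Step 4: Proximal objective.
0.5*||prox-x||^2 = 0.5513
lambda*||prox|| = 4.6226
Total = 5.1739


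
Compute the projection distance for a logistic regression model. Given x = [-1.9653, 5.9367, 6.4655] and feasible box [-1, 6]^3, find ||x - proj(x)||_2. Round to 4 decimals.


Project each component onto [-1, 6].
clip(-1.9653) = -1.0, clip(5.9367) = 5.9367, clip(6.4655) = 6.0
Projection = [-1.0, 5.9367, 6.0]
Squared diffs: [0.9318, 0.0, 0.2167]
Distance = sqrt(1.1485) = 1.0717


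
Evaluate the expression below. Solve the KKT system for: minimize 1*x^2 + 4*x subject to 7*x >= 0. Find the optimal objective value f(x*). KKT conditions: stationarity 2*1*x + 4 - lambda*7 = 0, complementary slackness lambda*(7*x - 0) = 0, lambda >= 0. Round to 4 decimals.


Step 1: Try lambda = 0 (constraint inactive).
x_unc = -4/(2*1) = -2.0
Check: 7*-2.0 = -14.0 < 0 -- violated!
Step 2: Constraint must be active: 7*x = 0
x* = 0/7 = 0.0
lambda = (2*1*0.0 + 4)/7 = 0.5714
Step 3: Compute optimal value.
f(x*) = 1*0.0^2 + 4*0.0 = 0.0


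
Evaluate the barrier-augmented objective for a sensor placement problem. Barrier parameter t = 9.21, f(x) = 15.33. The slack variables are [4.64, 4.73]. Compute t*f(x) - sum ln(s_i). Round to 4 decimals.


Step 1: Compute log-barrier.
ln values: [1.5347, 1.5539]
phi = -(1.5347 + 1.5539) = -3.0886
Step 2: Compute augmented objective.
t*f(x) = 9.21*15.33 = 141.1893
Total = 141.1893 - 3.0886 = 138.1007


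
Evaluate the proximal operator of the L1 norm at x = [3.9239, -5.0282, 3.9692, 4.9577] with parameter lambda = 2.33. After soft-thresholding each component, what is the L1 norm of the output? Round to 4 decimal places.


Soft-thresholding with lambda = 2.33:
prox(3.9239) = sign(3.9239)*max(|3.9239| - 2.33, 0) = 1.5939
prox(-5.0282) = sign(-5.0282)*max(|-5.0282| - 2.33, 0) = -2.6982
prox(3.9692) = sign(3.9692)*max(|3.9692| - 2.33, 0) = 1.6392
prox(4.9577) = sign(4.9577)*max(|4.9577| - 2.33, 0) = 2.6277
prox(x) = [1.5939, -2.6982, 1.6392, 2.6277]
||prox(x)||_1 = 1.5939 + 2.6982 + 1.6392 + 2.6277 = 8.559


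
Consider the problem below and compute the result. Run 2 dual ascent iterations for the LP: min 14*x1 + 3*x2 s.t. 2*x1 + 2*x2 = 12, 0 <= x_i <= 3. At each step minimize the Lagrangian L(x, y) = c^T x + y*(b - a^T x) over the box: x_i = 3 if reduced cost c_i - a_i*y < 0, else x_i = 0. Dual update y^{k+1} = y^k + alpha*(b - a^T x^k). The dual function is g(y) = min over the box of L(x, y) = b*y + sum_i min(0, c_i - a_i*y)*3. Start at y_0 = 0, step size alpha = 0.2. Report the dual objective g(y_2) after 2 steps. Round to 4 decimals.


Dual ascent for LP: min 14*x1 + 3*x2, 2*x1 + 2*x2 = 12, 0 <= x_i <= 3
Step 1: y^k = 0.0, reduced costs: (14.0, 3.0)
  x^k = (0.0, 0.0), subgradient = b - a^T x = 12.0
  y^{k+1} = 0.0 + 0.2*12.0 = 2.4
Step 2: y^k = 2.4, reduced costs: (9.2, -1.8)
  x^k = (0.0, 3.0), subgradient = b - a^T x = 6.0
  y^{k+1} = 2.4 + 0.2*6.0 = 3.6
Dual objective at y_2 = 3.6: reduced costs (6.8, -4.2), box minimizer x = (0.0, 3.0)
g(y_2) = b*y + (c1 - a1*y)*x1 + (c2 - a2*y)*x2 = 12*3.6 + 6.8*0.0 + (-4.2)*3.0 = 43.2 + 0.0 - 12.6 = 30.6


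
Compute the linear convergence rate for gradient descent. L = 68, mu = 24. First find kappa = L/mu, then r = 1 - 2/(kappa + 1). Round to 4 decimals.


Step 1: Compute the condition number.
kappa = L/mu = 68/24 = 2.8333
Step 2: Compute the convergence rate.
r = 1 - 2/(kappa + 1) = 1 - 2*mu/(L + mu) = (L - mu)/(L + mu) = 44/92 = 0.4783


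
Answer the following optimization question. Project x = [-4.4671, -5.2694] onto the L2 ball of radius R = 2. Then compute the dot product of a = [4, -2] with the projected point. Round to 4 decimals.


Step 1: Compute ||x|| (intermediates to 6 decimals).
||x|| = sqrt((-4.4671)^2 + (-5.2694)^2) = 6.908079
Step 2: Project.
Since ||x|| > R, scale = R/||x|| = 2/6.908079 = 0.289516, proj(x) = scale * x
proj(x) = [-1.293297, -1.525576]
Step 3: Dot product.
a^T * proj(x) = 4*(-1.293297) - 2*(-1.525576) = -2.122


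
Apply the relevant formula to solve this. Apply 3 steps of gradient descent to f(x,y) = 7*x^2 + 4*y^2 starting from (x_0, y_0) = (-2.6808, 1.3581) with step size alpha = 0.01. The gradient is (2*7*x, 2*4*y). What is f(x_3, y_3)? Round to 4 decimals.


Gradient descent on f(x,y) = 7*x^2 + 4*y^2.
Starting point: (-2.6808, 1.3581), alpha = 0.01
Step 1: grad_x = 2*7*-2.6808 = -37.5312, grad_y = 2*4*1.3581 = 10.8648
  x_1 = -2.6808 - 0.01*-37.5312 = -2.3055
  y_1 = 1.3581 - 0.01*10.8648 = 1.2495
Step 2: grad_x = 2*7*-2.3055 = -32.2768, grad_y = 2*4*1.2495 = 9.9956
  x_2 = -2.3055 - 0.01*-32.2768 = -1.9827
  y_2 = 1.2495 - 0.01*9.9956 = 1.1495
Step 3: grad_x = 2*7*-1.9827 = -27.7581, grad_y = 2*4*1.1495 = 9.196
  x_3 = -1.9827 - 0.01*-27.7581 = -1.7051
  y_3 = 1.1495 - 0.01*9.196 = 1.0575
f(-1.7051, 1.0575) = 7*(-1.7051)^2 + 4*1.0575^2 = 24.826


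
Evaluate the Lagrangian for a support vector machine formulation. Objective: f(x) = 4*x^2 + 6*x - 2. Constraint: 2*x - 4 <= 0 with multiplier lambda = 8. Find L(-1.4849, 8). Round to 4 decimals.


Step 1: Evaluate f(x).
f(-1.4849) = 4*(-1.4849)^2 + 6*(-1.4849) - 2 = -2.0897
Step 2: Evaluate g(x).
g(-1.4849) = 2*-1.4849 - 4 = -6.9698
Step 3: Compute Lagrangian.
L = -2.0897 + 8*-6.9698 = -57.8481
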